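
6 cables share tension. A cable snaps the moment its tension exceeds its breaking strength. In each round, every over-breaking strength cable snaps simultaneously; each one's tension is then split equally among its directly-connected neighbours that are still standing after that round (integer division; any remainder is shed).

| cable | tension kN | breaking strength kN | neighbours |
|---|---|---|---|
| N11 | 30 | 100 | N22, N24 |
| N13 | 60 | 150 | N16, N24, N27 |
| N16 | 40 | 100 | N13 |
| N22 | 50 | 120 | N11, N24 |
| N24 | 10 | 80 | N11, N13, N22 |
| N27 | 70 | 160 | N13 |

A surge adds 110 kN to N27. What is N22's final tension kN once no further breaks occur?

115

Round 1 — N27 at 180 > 160. N27 snaps.
  N27 sheds 180 kN to N13: 180 each.
    N13: 60+180 = 240 > 150
Round 2 — N13 snaps.
  N13 sheds 240 kN to N16, N24: 120 each.
    N16: 40+120 = 160 > 100
    N24: 10+120 = 130 > 80
Round 3 — N16, N24 snap.
  N16 sheds 160 kN: no online neighbours, lost.
  N24 sheds 130 kN to N11, N22: 65 each.
    N11: 30+65 = 95 ≤ 100
    N22: 50+65 = 115 ≤ 120
No further breaks.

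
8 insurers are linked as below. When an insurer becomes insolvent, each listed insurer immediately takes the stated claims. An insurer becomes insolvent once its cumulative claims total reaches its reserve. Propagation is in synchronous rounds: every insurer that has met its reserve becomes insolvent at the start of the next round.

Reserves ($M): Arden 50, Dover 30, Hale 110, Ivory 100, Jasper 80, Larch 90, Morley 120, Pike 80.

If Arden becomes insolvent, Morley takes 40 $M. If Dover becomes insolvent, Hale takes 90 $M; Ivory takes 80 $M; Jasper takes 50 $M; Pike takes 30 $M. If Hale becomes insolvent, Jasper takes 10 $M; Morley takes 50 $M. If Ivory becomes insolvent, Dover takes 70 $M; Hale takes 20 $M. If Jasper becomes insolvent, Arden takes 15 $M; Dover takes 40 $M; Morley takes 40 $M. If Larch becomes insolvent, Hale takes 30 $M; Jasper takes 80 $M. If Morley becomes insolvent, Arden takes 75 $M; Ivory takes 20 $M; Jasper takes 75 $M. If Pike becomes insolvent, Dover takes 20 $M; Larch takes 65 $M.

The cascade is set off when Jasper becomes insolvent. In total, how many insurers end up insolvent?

2

Round 1 — Jasper becomes insolvent (initial).
  Arden: +15 → 15 < 50
  Dover: +40 → 40 ≥ 30
  Morley: +40 → 40 < 120
Round 2 — Dover becomes insolvent.
  Hale: +90 → 90 < 110
  Ivory: +80 → 80 < 100
  Pike: +30 → 30 < 80
No further insolvencies.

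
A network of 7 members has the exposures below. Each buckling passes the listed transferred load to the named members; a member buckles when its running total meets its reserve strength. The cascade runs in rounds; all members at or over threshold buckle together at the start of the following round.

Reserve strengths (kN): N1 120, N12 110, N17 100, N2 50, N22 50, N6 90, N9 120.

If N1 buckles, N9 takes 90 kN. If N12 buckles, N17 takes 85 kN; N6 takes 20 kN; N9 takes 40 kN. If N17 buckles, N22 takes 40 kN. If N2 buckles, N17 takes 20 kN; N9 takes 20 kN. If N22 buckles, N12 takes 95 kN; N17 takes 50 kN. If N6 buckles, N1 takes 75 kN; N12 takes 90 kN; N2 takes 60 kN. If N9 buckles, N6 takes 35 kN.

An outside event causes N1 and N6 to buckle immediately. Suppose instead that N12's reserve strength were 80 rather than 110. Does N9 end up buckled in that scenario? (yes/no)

With N12's reserve strength at 80:
Round 1 — N1, N6 buckle (initial).
  N12: +90 → 90 ≥ 80
  N2: +60 → 60 ≥ 50
  N9: +90 → 90 < 120
Round 2 — N12, N2 buckle.
  N17: +85+20 → 105 ≥ 100
  N9: +40+20 → 150 ≥ 120
Round 3 — N17, N9 buckle.
  N22: +40 → 40 < 50
No further bucklings.

yes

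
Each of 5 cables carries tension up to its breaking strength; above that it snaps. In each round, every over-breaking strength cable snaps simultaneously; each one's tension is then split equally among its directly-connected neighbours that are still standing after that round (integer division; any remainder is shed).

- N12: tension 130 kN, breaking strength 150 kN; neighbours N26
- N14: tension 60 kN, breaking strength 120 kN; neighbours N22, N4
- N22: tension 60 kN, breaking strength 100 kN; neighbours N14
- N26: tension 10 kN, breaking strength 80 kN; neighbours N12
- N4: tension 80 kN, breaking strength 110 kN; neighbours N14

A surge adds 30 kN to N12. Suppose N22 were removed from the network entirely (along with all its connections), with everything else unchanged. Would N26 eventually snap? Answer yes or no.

With N22 removed:
Round 1 — N12 at 160 > 150. N12 snaps.
  N12 sheds 160 kN to N26: 160 each.
    N26: 10+160 = 170 > 80
Round 2 — N26 snaps.
  N26 sheds 170 kN: no online neighbours, lost.
No further breaks.

yes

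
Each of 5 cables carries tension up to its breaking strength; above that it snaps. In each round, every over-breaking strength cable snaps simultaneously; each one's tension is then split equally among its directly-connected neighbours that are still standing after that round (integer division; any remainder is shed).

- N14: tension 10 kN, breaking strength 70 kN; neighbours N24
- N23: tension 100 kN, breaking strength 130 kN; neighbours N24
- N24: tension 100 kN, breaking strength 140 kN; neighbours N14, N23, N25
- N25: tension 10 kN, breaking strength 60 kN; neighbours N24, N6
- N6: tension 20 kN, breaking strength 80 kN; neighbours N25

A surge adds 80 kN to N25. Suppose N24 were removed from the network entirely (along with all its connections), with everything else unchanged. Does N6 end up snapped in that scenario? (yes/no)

With N24 removed:
Round 1 — N25 at 90 > 60. N25 snaps.
  N25 sheds 90 kN to N6: 90 each.
    N6: 20+90 = 110 > 80
Round 2 — N6 snaps.
  N6 sheds 110 kN: no online neighbours, lost.
No further breaks.

yes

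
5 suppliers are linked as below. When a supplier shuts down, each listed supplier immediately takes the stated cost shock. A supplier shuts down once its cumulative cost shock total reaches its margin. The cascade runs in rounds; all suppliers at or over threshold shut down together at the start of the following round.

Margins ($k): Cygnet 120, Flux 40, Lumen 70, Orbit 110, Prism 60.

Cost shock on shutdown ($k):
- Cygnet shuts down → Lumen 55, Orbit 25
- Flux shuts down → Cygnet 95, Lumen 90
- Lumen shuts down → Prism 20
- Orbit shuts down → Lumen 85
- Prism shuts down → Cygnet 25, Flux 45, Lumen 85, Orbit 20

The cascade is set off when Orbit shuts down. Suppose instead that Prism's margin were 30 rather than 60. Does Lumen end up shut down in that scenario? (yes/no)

yes

With Prism's margin at 30:
Round 1 — Orbit shuts down (initial).
  Lumen: +85 → 85 ≥ 70
Round 2 — Lumen shuts down.
  Prism: +20 → 20 < 30
No further shutdowns.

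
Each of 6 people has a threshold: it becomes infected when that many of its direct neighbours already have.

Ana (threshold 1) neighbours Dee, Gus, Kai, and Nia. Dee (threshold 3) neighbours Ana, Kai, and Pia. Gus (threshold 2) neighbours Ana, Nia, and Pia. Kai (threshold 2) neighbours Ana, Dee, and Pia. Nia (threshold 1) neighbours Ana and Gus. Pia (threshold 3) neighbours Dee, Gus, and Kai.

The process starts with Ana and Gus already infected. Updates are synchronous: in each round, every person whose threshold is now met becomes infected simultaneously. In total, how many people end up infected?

3

Round 1 — Ana, Gus become infected (initial).
Round 2 — checking thresholds:
  Dee: 1 of 3 neighbours < 3, below threshold.
  Kai: 1 of 3 neighbours < 2, below threshold.
  Nia: 2 of 2 neighbours ≥ 1, becomes infected.
  Pia: 1 of 3 neighbours < 3, below threshold.
Round 3 — no new infections; cascade stops.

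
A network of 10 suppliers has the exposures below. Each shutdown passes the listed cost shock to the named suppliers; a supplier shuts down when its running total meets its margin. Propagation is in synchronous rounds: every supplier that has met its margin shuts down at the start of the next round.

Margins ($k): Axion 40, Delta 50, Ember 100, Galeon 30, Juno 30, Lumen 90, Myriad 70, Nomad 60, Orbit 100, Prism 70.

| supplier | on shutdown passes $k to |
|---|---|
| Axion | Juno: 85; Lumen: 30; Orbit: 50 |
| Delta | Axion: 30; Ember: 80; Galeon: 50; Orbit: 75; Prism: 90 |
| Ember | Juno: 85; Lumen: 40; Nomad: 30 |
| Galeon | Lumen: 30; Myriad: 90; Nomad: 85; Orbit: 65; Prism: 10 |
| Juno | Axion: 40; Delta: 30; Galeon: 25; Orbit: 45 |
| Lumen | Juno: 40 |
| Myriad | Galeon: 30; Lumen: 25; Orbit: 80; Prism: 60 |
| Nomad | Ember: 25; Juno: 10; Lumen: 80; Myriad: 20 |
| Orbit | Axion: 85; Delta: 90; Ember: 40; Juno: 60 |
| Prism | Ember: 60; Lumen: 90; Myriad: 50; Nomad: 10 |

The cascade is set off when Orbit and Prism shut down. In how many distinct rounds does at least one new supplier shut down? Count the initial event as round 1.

4

Round 1 — Orbit, Prism shut down (initial).
  Axion: +85 → 85 ≥ 40
  Delta: +90 → 90 ≥ 50
  Ember: +40+60 → 100 ≥ 100
  Juno: +60 → 60 ≥ 30
  Lumen: +90 → 90 ≥ 90
  Myriad: +50 → 50 < 70
  Nomad: +10 → 10 < 60
Round 2 — Axion, Delta, Ember, Juno, Lumen shut down.
  Galeon: +50+25 → 75 ≥ 30
  Nomad: +30 → 40 < 60
Round 3 — Galeon shuts down.
  Myriad: +90 → 140 ≥ 70
  Nomad: +85 → 125 ≥ 60
Round 4 — Myriad, Nomad shut down.
No further shutdowns.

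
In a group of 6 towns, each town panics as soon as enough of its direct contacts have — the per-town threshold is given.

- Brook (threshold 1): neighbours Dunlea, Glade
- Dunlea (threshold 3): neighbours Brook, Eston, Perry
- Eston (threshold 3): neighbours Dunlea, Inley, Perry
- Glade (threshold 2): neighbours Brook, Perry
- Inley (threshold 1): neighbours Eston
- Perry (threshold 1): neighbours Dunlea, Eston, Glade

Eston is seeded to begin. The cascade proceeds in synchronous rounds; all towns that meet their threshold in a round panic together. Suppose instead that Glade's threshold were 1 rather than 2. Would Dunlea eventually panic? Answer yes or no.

yes

With Glade's threshold at 1:
Round 1 — Eston panics (initial).
Round 2 — checking thresholds:
  Dunlea: 1 of 3 neighbours < 3, not yet.
  Inley: 1 of 1 neighbours ≥ 1, panics.
  Perry: 1 of 3 neighbours ≥ 1, panics.
Round 3 — checking thresholds:
  Dunlea: 2 of 3 neighbours < 3, not yet.
  Glade: 1 of 2 neighbours ≥ 1, panics.
Round 4 — checking thresholds:
  Brook: 1 of 2 neighbours ≥ 1, panics.
  Dunlea: 2 of 3 neighbours < 3, not yet.
Round 5 — checking thresholds:
  Dunlea: 3 of 3 neighbours ≥ 3, panics.
Round 6 — no new panics; cascade stops.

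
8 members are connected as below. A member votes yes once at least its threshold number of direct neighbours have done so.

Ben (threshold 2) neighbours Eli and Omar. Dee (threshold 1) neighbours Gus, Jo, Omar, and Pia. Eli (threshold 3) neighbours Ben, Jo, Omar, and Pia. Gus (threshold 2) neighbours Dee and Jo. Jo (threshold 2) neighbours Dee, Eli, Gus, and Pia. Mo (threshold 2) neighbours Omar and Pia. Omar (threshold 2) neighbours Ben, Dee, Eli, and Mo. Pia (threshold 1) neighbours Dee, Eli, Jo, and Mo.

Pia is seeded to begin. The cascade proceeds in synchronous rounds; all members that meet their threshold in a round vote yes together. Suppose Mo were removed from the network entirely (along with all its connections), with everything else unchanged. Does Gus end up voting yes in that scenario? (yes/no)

yes

With Mo removed:
Round 1 — Pia votes yes (initial).
Round 2 — checking thresholds:
  Dee: 1 of 4 neighbours ≥ 1, votes yes.
  Eli: 1 of 4 neighbours < 3, below threshold.
  Jo: 1 of 4 neighbours < 2, below threshold.
Round 3 — checking thresholds:
  Eli: 1 of 4 neighbours < 3, below threshold.
  Gus: 1 of 2 neighbours < 2, below threshold.
  Jo: 2 of 4 neighbours ≥ 2, votes yes.
  Omar: 1 of 3 neighbours < 2, below threshold.
Round 4 — checking thresholds:
  Eli: 2 of 4 neighbours < 3, below threshold.
  Gus: 2 of 2 neighbours ≥ 2, votes yes.
  Omar: 1 of 3 neighbours < 2, below threshold.
Round 5 — no new yes votes; cascade stops.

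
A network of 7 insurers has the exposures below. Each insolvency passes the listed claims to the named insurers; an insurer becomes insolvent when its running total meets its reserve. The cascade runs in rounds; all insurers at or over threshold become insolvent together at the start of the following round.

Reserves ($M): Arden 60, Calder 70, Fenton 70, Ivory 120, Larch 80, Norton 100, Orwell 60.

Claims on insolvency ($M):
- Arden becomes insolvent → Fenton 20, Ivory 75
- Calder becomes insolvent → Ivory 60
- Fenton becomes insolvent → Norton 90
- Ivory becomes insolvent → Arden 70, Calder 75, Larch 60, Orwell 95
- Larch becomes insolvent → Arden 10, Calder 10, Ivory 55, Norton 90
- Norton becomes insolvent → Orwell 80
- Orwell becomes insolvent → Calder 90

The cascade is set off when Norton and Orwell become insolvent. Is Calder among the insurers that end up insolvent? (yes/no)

Round 1 — Norton, Orwell become insolvent (initial).
  Calder: +90 → 90 ≥ 70
Round 2 — Calder becomes insolvent.
  Ivory: +60 → 60 < 120
No further insolvencies.

yes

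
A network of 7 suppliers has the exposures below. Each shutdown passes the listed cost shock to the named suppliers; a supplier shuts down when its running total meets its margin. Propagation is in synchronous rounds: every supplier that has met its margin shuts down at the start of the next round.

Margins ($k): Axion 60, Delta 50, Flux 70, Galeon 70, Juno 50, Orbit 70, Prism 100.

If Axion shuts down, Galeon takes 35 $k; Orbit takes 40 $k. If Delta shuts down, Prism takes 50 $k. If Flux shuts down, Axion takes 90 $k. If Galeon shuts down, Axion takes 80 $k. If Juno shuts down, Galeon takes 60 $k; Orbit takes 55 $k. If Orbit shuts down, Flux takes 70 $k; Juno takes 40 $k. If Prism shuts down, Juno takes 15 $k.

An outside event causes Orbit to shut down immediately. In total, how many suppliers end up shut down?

3

Round 1 — Orbit shuts down (initial).
  Flux: +70 → 70 ≥ 70
  Juno: +40 → 40 < 50
Round 2 — Flux shuts down.
  Axion: +90 → 90 ≥ 60
Round 3 — Axion shuts down.
  Galeon: +35 → 35 < 70
No further shutdowns.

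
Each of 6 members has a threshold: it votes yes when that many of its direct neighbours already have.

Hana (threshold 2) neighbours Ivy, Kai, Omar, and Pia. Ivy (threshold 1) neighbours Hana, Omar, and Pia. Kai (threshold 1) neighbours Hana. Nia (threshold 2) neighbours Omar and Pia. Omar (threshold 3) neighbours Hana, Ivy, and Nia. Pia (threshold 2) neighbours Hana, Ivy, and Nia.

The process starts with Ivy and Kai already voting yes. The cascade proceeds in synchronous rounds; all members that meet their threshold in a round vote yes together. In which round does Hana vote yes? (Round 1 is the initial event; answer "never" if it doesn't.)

Round 1 — Ivy, Kai vote yes (initial).
Round 2 — checking thresholds:
  Hana: 2 of 4 neighbours ≥ 2, votes yes.
  Omar: 1 of 3 neighbours < 3, holds.
  Pia: 1 of 3 neighbours < 2, holds.
Round 3 — checking thresholds:
  Omar: 2 of 3 neighbours < 3, holds.
  Pia: 2 of 3 neighbours ≥ 2, votes yes.
Round 4 — no new yes votes; cascade stops.

2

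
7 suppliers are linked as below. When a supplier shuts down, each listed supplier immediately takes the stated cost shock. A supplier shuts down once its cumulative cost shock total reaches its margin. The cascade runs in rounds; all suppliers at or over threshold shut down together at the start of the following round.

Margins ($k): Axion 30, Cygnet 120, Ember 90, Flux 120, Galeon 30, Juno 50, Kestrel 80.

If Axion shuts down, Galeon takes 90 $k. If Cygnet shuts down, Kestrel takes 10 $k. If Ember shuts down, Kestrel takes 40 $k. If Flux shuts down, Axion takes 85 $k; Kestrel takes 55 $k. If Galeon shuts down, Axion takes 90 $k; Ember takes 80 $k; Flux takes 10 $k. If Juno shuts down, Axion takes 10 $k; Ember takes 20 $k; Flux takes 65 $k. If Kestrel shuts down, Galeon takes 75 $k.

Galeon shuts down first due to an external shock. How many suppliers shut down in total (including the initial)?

Round 1 — Galeon shuts down (initial).
  Axion: +90 → 90 ≥ 30
  Ember: +80 → 80 < 90
  Flux: +10 → 10 < 120
Round 2 — Axion shuts down.
No further shutdowns.

2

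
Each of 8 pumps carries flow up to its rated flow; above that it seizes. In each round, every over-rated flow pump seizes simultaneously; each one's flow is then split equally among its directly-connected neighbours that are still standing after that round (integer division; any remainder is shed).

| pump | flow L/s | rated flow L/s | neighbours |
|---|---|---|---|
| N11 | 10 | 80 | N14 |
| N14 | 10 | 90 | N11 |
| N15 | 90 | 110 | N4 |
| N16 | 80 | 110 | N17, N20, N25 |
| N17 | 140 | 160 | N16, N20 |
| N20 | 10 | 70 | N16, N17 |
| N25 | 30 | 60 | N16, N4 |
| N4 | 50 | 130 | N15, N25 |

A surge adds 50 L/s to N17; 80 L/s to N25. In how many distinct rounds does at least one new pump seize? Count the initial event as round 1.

Round 1 — N17 at 190 > 160; N25 at 110 > 60. N17, N25 seize.
  N17 sheds 190 L/s to N16, N20: 95 each.
    N16: 80+95 = 175 > 110
    N20: 10+95 = 105 > 70
  N25 sheds 110 L/s to N16, N4: 55 each.
    N16: 175+55 = 230 > 110
    N4: 50+55 = 105 ≤ 130
Round 2 — N16, N20 seize.
  N16 sheds 230 L/s: no online neighbours, lost.
  N20 sheds 105 L/s: no online neighbours, lost.
No further seizures.

2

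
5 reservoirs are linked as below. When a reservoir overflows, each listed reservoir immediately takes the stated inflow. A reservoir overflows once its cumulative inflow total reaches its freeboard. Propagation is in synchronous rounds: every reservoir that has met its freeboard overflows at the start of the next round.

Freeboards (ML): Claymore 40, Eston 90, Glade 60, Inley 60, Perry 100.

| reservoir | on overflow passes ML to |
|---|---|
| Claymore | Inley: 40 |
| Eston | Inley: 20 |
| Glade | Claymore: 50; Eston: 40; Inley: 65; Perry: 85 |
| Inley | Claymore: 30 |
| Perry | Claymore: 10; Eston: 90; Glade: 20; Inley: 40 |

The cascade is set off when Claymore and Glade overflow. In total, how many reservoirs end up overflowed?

Round 1 — Claymore, Glade overflow (initial).
  Eston: +40 → 40 < 90
  Inley: +40+65 → 105 ≥ 60
  Perry: +85 → 85 < 100
Round 2 — Inley overflows.
No further overflows.

3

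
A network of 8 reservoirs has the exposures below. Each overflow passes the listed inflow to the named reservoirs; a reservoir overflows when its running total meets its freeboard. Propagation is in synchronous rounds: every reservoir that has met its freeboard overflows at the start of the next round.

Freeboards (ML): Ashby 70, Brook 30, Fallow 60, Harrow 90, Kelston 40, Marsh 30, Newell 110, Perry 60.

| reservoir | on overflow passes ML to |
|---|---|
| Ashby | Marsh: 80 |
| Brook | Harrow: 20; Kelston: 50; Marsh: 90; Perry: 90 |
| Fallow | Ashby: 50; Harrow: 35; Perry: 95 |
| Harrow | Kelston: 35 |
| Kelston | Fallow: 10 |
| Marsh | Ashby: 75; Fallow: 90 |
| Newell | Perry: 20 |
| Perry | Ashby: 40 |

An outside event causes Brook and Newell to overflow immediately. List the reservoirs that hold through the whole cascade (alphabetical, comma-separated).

Harrow

Round 1 — Brook, Newell overflow (initial).
  Harrow: +20 → 20 < 90
  Kelston: +50 → 50 ≥ 40
  Marsh: +90 → 90 ≥ 30
  Perry: +90+20 → 110 ≥ 60
Round 2 — Kelston, Marsh, Perry overflow.
  Ashby: +75+40 → 115 ≥ 70
  Fallow: +10+90 → 100 ≥ 60
Round 3 — Ashby, Fallow overflow.
  Harrow: +35 → 55 < 90
No further overflows.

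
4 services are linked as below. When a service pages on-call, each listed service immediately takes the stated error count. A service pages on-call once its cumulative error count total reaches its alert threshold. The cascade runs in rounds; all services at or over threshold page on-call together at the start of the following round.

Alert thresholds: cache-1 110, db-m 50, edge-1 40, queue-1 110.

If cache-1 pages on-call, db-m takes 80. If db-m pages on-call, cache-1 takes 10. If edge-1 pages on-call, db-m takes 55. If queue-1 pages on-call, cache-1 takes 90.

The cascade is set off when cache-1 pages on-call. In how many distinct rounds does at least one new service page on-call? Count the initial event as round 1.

Round 1 — cache-1 pages on-call (initial).
  db-m: +80 → 80 ≥ 50
Round 2 — db-m pages on-call.
No further pages.

2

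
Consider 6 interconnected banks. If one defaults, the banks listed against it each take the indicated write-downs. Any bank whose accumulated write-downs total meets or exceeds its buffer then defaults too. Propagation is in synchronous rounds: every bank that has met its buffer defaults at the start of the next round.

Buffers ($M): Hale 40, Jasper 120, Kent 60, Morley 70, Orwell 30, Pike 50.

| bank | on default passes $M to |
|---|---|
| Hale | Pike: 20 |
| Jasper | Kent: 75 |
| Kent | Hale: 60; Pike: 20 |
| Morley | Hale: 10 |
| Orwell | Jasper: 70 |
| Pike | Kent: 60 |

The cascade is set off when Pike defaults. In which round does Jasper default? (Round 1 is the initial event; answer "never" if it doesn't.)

Round 1 — Pike defaults (initial).
  Kent: +60 → 60 ≥ 60
Round 2 — Kent defaults.
  Hale: +60 → 60 ≥ 40
Round 3 — Hale defaults.
No further defaults.

never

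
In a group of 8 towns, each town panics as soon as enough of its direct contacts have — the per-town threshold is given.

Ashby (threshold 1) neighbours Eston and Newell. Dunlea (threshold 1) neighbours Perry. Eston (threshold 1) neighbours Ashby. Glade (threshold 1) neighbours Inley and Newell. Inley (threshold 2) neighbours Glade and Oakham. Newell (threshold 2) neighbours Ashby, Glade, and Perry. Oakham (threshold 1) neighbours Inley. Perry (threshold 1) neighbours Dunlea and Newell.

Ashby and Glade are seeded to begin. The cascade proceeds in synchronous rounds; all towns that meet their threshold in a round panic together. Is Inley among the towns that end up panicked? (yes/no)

Round 1 — Ashby, Glade panic (initial).
Round 2 — checking thresholds:
  Eston: 1 of 1 neighbours ≥ 1, panics.
  Inley: 1 of 2 neighbours < 2, not yet.
  Newell: 2 of 3 neighbours ≥ 2, panics.
Round 3 — checking thresholds:
  Inley: 1 of 2 neighbours < 2, not yet.
  Perry: 1 of 2 neighbours ≥ 1, panics.
Round 4 — checking thresholds:
  Dunlea: 1 of 1 neighbours ≥ 1, panics.
  Inley: 1 of 2 neighbours < 2, not yet.
Round 5 — no new panics; cascade stops.

no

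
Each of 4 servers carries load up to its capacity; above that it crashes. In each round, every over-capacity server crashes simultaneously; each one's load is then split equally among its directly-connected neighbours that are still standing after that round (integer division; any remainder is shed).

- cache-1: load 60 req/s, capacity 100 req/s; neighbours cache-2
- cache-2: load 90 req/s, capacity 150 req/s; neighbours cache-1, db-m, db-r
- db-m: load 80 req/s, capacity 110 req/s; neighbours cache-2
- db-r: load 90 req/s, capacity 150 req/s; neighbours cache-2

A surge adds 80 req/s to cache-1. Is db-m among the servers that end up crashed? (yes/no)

yes

Round 1 — cache-1 at 140 > 100. cache-1 crashes.
  cache-1 sheds 140 req/s to cache-2: 140 each.
    cache-2: 90+140 = 230 > 150
Round 2 — cache-2 crashes.
  cache-2 sheds 230 req/s to db-m, db-r: 115 each.
    db-m: 80+115 = 195 > 110
    db-r: 90+115 = 205 > 150
Round 3 — db-m, db-r crash.
  db-m sheds 195 req/s: no online neighbours, lost.
  db-r sheds 205 req/s: no online neighbours, lost.
No further crashes.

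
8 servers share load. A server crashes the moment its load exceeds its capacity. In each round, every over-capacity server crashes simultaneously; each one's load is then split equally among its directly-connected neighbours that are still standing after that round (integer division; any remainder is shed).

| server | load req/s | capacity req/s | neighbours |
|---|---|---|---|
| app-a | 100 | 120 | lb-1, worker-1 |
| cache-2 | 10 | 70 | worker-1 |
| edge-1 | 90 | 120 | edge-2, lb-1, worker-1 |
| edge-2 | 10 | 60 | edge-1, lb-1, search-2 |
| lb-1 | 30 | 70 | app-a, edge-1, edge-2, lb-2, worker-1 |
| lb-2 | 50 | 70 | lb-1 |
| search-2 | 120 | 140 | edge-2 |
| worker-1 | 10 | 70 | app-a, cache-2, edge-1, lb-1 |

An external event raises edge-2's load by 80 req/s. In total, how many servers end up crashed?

2

Round 1 — edge-2 at 90 > 60. edge-2 crashes.
  edge-2 sheds 90 req/s to edge-1, lb-1, search-2: 30 each.
    edge-1: 90+30 = 120 ≤ 120
    lb-1: 30+30 = 60 ≤ 70
    search-2: 120+30 = 150 > 140
Round 2 — search-2 crashes.
  search-2 sheds 150 req/s: no online neighbours, lost.
No further crashes.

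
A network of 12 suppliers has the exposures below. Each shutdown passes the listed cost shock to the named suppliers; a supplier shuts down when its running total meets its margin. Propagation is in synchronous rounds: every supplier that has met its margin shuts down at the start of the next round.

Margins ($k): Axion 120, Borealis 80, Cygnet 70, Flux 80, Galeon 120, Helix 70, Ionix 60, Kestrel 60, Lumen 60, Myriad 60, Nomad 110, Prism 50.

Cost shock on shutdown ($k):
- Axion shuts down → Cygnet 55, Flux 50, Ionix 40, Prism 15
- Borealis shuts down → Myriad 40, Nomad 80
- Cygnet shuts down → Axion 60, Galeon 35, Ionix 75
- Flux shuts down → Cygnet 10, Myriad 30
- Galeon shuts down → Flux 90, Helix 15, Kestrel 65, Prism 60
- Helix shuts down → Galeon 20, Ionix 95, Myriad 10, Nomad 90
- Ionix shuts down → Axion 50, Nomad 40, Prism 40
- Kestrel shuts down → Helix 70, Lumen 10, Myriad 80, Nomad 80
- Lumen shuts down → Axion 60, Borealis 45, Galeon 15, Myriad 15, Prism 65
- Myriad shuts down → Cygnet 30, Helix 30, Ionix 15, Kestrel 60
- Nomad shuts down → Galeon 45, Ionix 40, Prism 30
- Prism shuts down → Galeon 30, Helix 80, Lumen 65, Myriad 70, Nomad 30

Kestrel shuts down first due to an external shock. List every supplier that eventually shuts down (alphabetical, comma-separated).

Helix, Ionix, Kestrel, Lumen, Myriad, Nomad, Prism

Round 1 — Kestrel shuts down (initial).
  Helix: +70 → 70 ≥ 70
  Lumen: +10 → 10 < 60
  Myriad: +80 → 80 ≥ 60
  Nomad: +80 → 80 < 110
Round 2 — Helix, Myriad shut down.
  Cygnet: +30 → 30 < 70
  Galeon: +20 → 20 < 120
  Ionix: +95+15 → 110 ≥ 60
  Nomad: +90 → 170 ≥ 110
Round 3 — Ionix, Nomad shut down.
  Axion: +50 → 50 < 120
  Galeon: +45 → 65 < 120
  Prism: +40+30 → 70 ≥ 50
Round 4 — Prism shuts down.
  Galeon: +30 → 95 < 120
  Lumen: +65 → 75 ≥ 60
Round 5 — Lumen shuts down.
  Axion: +60 → 110 < 120
  Borealis: +45 → 45 < 80
  Galeon: +15 → 110 < 120
No further shutdowns.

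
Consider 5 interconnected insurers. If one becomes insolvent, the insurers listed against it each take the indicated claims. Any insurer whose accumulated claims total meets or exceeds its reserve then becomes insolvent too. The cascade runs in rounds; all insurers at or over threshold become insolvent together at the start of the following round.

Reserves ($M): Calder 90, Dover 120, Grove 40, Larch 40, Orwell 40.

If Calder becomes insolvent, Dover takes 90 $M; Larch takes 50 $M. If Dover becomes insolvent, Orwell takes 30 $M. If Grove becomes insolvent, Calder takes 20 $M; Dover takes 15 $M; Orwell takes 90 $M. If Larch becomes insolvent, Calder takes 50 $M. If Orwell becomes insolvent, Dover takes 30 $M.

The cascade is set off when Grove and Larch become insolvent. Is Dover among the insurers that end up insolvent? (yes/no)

Round 1 — Grove, Larch become insolvent (initial).
  Calder: +20+50 → 70 < 90
  Dover: +15 → 15 < 120
  Orwell: +90 → 90 ≥ 40
Round 2 — Orwell becomes insolvent.
  Dover: +30 → 45 < 120
No further insolvencies.

no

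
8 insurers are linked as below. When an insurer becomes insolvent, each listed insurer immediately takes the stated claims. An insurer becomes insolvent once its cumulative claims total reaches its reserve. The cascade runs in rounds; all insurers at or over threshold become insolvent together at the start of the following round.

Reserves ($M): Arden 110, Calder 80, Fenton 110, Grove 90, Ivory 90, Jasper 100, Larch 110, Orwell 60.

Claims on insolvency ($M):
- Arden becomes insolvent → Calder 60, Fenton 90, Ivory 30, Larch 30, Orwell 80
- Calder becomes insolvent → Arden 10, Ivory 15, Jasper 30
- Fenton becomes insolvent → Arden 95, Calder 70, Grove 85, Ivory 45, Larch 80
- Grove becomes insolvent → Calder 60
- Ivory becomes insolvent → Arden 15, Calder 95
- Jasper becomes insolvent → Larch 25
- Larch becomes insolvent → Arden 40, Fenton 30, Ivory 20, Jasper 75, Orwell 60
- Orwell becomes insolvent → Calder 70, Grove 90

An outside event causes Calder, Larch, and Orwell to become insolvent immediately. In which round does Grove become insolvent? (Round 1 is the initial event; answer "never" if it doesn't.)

2

Round 1 — Calder, Larch, Orwell become insolvent (initial).
  Arden: +10+40 → 50 < 110
  Fenton: +30 → 30 < 110
  Grove: +90 → 90 ≥ 90
  Ivory: +15+20 → 35 < 90
  Jasper: +30+75 → 105 ≥ 100
Round 2 — Grove, Jasper become insolvent.
No further insolvencies.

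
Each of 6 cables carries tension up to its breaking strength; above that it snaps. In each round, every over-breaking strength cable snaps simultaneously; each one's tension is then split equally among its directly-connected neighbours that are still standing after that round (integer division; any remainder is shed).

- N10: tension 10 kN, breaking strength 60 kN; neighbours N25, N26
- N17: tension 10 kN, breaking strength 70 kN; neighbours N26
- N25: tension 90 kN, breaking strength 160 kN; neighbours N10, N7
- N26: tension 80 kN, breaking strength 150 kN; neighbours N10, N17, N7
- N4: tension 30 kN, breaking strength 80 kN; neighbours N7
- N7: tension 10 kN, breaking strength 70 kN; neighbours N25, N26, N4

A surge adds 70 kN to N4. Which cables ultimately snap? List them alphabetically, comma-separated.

Round 1 — N4 at 100 > 80. N4 snaps.
  N4 sheds 100 kN to N7: 100 each.
    N7: 10+100 = 110 > 70
Round 2 — N7 snaps.
  N7 sheds 110 kN to N25, N26: 55 each.
    N25: 90+55 = 145 ≤ 160
    N26: 80+55 = 135 ≤ 150
No further breaks.

N4, N7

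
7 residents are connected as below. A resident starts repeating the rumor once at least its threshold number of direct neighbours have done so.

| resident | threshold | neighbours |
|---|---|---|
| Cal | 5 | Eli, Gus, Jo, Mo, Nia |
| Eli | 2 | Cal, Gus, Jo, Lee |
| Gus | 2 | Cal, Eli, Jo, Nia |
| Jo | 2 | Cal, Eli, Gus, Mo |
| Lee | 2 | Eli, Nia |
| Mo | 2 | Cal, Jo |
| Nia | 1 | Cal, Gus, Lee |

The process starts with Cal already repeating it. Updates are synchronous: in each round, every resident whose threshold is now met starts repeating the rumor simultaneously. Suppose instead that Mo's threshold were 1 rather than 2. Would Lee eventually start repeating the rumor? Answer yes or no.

With Mo's threshold at 1:
Round 1 — Cal starts repeating the rumor (initial).
Round 2 — checking thresholds:
  Eli: 1 of 4 neighbours < 2, not yet.
  Gus: 1 of 4 neighbours < 2, not yet.
  Jo: 1 of 4 neighbours < 2, not yet.
  Mo: 1 of 2 neighbours ≥ 1, starts repeating the rumor.
  Nia: 1 of 3 neighbours ≥ 1, starts repeating the rumor.
Round 3 — checking thresholds:
  Eli: 1 of 4 neighbours < 2, not yet.
  Gus: 2 of 4 neighbours ≥ 2, starts repeating the rumor.
  Jo: 2 of 4 neighbours ≥ 2, starts repeating the rumor.
  Lee: 1 of 2 neighbours < 2, not yet.
Round 4 — checking thresholds:
  Eli: 3 of 4 neighbours ≥ 2, starts repeating the rumor.
  Lee: 1 of 2 neighbours < 2, not yet.
Round 5 — checking thresholds:
  Lee: 2 of 2 neighbours ≥ 2, starts repeating the rumor.
Round 6 — no new spreads; cascade stops.

yes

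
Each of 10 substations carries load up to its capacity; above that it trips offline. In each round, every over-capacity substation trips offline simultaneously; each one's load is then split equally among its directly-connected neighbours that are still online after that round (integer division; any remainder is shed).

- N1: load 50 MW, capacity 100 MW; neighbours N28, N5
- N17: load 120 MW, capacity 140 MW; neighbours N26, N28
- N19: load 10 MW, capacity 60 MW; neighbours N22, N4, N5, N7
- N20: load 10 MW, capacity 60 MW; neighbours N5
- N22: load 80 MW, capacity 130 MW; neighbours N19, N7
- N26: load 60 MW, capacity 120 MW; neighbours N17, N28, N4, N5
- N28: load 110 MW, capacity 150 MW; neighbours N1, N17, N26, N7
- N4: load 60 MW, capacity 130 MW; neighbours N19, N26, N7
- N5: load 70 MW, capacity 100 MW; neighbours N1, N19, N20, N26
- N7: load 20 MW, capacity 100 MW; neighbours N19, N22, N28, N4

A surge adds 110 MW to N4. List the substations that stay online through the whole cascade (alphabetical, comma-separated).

Round 1 — N4 at 170 > 130. N4 trips offline.
  N4 sheds 170 MW to N19, N26, N7: 56 each (2 lost).
    N19: 10+56 = 66 > 60
    N26: 60+56 = 116 ≤ 120
    N7: 20+56 = 76 ≤ 100
Round 2 — N19 trips offline.
  N19 sheds 66 MW to N22, N5, N7: 22 each.
    N22: 80+22 = 102 ≤ 130
    N5: 70+22 = 92 ≤ 100
    N7: 76+22 = 98 ≤ 100
No further trips.

N1, N17, N20, N22, N26, N28, N5, N7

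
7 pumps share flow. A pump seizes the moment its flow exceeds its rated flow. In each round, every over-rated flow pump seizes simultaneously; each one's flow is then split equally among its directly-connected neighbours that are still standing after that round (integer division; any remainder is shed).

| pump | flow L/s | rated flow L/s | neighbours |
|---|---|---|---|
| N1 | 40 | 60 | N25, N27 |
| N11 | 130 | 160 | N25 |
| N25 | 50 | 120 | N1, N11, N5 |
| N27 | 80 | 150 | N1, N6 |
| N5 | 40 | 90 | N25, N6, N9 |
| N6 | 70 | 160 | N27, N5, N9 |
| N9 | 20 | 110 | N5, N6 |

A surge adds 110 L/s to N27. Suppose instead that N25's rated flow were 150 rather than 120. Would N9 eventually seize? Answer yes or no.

With N25's rated flow at 150:
Round 1 — N27 at 190 > 150. N27 seizes.
  N27 sheds 190 L/s to N1, N6: 95 each.
    N1: 40+95 = 135 > 60
    N6: 70+95 = 165 > 160
Round 2 — N1, N6 seize.
  N1 sheds 135 L/s to N25: 135 each.
    N25: 50+135 = 185 > 150
  N6 sheds 165 L/s to N5, N9: 82 each (1 lost).
    N5: 40+82 = 122 > 90
    N9: 20+82 = 102 ≤ 110
Round 3 — N25, N5 seize.
  N25 sheds 185 L/s to N11: 185 each.
    N11: 130+185 = 315 > 160
  N5 sheds 122 L/s to N9: 122 each.
    N9: 102+122 = 224 > 110
Round 4 — N11, N9 seize.
  N11 sheds 315 L/s: no online neighbours, lost.
  N9 sheds 224 L/s: no online neighbours, lost.
No further seizures.

yes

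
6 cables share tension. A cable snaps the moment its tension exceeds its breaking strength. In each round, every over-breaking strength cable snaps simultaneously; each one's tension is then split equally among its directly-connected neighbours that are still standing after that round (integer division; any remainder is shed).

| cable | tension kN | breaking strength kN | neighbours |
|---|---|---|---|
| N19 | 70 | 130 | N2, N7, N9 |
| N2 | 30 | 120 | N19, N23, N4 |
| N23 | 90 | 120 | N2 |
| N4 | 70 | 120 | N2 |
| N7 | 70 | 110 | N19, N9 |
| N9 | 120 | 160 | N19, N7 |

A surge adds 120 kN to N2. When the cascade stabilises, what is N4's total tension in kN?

120

Round 1 — N2 at 150 > 120. N2 snaps.
  N2 sheds 150 kN to N19, N23, N4: 50 each.
    N19: 70+50 = 120 ≤ 130
    N23: 90+50 = 140 > 120
    N4: 70+50 = 120 ≤ 120
Round 2 — N23 snaps.
  N23 sheds 140 kN: no online neighbours, lost.
No further breaks.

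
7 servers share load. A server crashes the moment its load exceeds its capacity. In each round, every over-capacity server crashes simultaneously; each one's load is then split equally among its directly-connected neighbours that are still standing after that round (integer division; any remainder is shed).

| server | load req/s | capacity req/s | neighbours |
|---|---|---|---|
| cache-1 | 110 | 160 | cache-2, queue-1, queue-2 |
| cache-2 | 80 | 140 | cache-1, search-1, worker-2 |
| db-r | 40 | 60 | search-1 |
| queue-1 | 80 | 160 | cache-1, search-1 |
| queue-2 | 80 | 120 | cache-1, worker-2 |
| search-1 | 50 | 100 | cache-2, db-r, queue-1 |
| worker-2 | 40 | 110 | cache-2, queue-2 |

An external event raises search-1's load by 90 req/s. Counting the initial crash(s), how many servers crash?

2

Round 1 — search-1 at 140 > 100. search-1 crashes.
  search-1 sheds 140 req/s to cache-2, db-r, queue-1: 46 each (2 lost).
    cache-2: 80+46 = 126 ≤ 140
    db-r: 40+46 = 86 > 60
    queue-1: 80+46 = 126 ≤ 160
Round 2 — db-r crashes.
  db-r sheds 86 req/s: no online neighbours, lost.
No further crashes.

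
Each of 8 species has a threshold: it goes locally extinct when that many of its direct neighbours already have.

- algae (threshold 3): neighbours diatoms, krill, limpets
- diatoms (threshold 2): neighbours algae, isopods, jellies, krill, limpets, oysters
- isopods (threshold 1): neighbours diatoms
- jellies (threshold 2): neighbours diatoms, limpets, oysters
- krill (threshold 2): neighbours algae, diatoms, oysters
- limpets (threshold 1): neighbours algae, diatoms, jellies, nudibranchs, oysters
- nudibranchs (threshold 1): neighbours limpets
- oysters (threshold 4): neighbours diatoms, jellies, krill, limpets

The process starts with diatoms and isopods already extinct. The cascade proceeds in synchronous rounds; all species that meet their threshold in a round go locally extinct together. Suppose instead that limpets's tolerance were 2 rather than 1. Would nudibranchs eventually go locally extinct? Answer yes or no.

With limpets's tolerance at 2:
Round 1 — diatoms, isopods go locally extinct (initial).
Round 2 — no new extinctions; cascade stops.

no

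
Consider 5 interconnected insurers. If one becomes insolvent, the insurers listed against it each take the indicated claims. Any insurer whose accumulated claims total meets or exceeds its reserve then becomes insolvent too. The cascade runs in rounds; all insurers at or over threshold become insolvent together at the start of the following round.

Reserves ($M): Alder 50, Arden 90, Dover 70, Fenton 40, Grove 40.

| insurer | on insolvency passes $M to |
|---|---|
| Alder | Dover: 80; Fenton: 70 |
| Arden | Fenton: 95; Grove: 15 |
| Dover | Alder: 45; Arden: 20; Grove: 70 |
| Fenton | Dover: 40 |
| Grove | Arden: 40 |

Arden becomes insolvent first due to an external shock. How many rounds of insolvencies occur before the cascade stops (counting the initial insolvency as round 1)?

Round 1 — Arden becomes insolvent (initial).
  Fenton: +95 → 95 ≥ 40
  Grove: +15 → 15 < 40
Round 2 — Fenton becomes insolvent.
  Dover: +40 → 40 < 70
No further insolvencies.

2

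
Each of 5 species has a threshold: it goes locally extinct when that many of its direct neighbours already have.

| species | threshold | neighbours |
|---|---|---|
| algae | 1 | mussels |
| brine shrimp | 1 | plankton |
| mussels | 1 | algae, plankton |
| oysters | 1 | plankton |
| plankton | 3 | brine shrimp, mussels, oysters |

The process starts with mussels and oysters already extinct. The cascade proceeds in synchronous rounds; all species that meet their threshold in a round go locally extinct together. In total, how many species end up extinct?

Round 1 — mussels, oysters go locally extinct (initial).
Round 2 — checking thresholds:
  algae: 1 of 1 neighbours ≥ 1, goes locally extinct.
  plankton: 2 of 3 neighbours < 3, not yet.
Round 3 — no new extinctions; cascade stops.

3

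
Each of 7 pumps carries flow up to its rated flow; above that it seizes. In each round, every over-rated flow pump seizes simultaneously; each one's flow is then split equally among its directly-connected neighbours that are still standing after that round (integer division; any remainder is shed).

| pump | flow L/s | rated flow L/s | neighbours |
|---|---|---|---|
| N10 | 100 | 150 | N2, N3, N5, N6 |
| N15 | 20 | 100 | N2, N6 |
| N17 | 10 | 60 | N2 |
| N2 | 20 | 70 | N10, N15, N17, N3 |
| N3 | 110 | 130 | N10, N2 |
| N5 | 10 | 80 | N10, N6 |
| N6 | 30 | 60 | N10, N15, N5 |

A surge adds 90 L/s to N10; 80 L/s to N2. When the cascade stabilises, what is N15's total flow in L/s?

99

Round 1 — N10 at 190 > 150; N2 at 100 > 70. N10, N2 seize.
  N10 sheds 190 L/s to N3, N5, N6: 63 each (1 lost).
    N3: 110+63 = 173 > 130
    N5: 10+63 = 73 ≤ 80
    N6: 30+63 = 93 > 60
  N2 sheds 100 L/s to N15, N17, N3: 33 each (1 lost).
    N15: 20+33 = 53 ≤ 100
    N17: 10+33 = 43 ≤ 60
    N3: 173+33 = 206 > 130
Round 2 — N3, N6 seize.
  N3 sheds 206 L/s: no online neighbours, lost.
  N6 sheds 93 L/s to N15, N5: 46 each (1 lost).
    N15: 53+46 = 99 ≤ 100
    N5: 73+46 = 119 > 80
Round 3 — N5 seizes.
  N5 sheds 119 L/s: no online neighbours, lost.
No further seizures.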